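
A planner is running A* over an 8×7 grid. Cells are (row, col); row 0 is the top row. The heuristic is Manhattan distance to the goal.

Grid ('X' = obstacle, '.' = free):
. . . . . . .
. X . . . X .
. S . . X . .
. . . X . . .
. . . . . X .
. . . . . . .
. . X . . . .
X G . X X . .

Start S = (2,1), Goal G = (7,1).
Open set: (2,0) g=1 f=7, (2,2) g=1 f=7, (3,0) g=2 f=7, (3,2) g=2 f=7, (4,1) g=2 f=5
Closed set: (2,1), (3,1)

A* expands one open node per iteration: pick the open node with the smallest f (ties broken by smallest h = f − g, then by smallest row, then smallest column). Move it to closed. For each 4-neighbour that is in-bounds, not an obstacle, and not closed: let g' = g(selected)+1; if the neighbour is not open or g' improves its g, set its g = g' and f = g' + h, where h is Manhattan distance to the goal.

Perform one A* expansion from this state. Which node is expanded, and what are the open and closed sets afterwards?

step 1: expand (4,1) (f=5, h=3) → closed; open now [(2,0) g=1 f=7, (2,2) g=1 f=7, (3,0) g=2 f=7, (3,2) g=2 f=7, (4,0) g=3 f=7, (4,2) g=3 f=7, (5,1) g=3 f=5]

expanded=(4,1); open=[(2,0) g=1 f=7, (2,2) g=1 f=7, (3,0) g=2 f=7, (3,2) g=2 f=7, (4,0) g=3 f=7, (4,2) g=3 f=7, (5,1) g=3 f=5]; closed=[(2,1), (3,1), (4,1)]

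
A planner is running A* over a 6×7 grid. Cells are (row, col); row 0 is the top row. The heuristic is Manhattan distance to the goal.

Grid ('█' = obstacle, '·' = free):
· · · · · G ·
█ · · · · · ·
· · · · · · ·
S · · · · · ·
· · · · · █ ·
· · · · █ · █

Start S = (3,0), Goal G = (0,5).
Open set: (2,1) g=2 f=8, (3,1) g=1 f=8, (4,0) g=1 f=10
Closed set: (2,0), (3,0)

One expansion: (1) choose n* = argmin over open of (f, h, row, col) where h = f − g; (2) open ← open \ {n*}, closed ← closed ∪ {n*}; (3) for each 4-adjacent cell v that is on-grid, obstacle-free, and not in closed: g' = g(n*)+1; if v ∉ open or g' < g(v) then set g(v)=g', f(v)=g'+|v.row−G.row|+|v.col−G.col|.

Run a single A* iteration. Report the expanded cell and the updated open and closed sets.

expanded=(2,1); open=[(1,1) g=3 f=8, (2,2) g=3 f=8, (3,1) g=1 f=8, (4,0) g=1 f=10]; closed=[(2,0), (2,1), (3,0)]

step 1: expand (2,1) (f=8, h=6) → closed; open now [(1,1) g=3 f=8, (2,2) g=3 f=8, (3,1) g=1 f=8, (4,0) g=1 f=10]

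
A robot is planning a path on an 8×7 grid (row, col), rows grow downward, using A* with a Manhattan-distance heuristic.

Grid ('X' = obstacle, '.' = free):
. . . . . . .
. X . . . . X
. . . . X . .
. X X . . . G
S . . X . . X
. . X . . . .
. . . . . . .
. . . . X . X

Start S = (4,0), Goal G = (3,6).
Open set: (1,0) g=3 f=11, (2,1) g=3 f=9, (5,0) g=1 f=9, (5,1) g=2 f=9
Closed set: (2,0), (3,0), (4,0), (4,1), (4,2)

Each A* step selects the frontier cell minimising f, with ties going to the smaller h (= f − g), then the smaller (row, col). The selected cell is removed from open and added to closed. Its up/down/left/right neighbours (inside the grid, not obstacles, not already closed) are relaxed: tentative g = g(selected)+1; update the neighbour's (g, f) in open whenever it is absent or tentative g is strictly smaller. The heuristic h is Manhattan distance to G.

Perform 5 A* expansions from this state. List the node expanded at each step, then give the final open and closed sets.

step 1: expand (2,1) (f=9, h=6) → closed; open now [(1,0) g=3 f=11, (2,2) g=4 f=9, (5,0) g=1 f=9, (5,1) g=2 f=9]
step 2: expand (2,2) (f=9, h=5) → closed; open now [(1,0) g=3 f=11, (1,2) g=5 f=11, (2,3) g=5 f=9, (5,0) g=1 f=9, (5,1) g=2 f=9]
step 3: expand (2,3) (f=9, h=4) → closed; open now [(1,0) g=3 f=11, (1,2) g=5 f=11, (1,3) g=6 f=11, (3,3) g=6 f=9, (5,0) g=1 f=9, (5,1) g=2 f=9]
step 4: expand (3,3) (f=9, h=3) → closed; open now [(1,0) g=3 f=11, (1,2) g=5 f=11, (1,3) g=6 f=11, (3,4) g=7 f=9, (5,0) g=1 f=9, (5,1) g=2 f=9]
step 5: expand (3,4) (f=9, h=2) → closed; open now [(1,0) g=3 f=11, (1,2) g=5 f=11, (1,3) g=6 f=11, (3,5) g=8 f=9, (4,4) g=8 f=11, (5,0) g=1 f=9, (5,1) g=2 f=9]

order=[(2,1) → (2,2) → (2,3) → (3,3) → (3,4)]; open=[(1,0) g=3 f=11, (1,2) g=5 f=11, (1,3) g=6 f=11, (3,5) g=8 f=9, (4,4) g=8 f=11, (5,0) g=1 f=9, (5,1) g=2 f=9]; closed=[(2,0), (2,1), (2,2), (2,3), (3,0), (3,3), (3,4), (4,0), (4,1), (4,2)]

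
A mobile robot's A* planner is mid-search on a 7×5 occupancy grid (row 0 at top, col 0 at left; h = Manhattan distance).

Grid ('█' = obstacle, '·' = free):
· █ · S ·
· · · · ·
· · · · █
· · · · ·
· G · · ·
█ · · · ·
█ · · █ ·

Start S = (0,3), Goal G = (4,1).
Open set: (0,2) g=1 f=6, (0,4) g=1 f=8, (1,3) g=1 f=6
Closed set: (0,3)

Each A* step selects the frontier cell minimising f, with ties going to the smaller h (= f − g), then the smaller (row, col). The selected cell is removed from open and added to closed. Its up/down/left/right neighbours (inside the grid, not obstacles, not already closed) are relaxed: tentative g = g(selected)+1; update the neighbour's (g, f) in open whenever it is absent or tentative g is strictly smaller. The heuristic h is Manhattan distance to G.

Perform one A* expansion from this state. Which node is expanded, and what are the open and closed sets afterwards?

expanded=(0,2); open=[(0,4) g=1 f=8, (1,2) g=2 f=6, (1,3) g=1 f=6]; closed=[(0,2), (0,3)]

step 1: expand (0,2) (f=6, h=5) → closed; open now [(0,4) g=1 f=8, (1,2) g=2 f=6, (1,3) g=1 f=6]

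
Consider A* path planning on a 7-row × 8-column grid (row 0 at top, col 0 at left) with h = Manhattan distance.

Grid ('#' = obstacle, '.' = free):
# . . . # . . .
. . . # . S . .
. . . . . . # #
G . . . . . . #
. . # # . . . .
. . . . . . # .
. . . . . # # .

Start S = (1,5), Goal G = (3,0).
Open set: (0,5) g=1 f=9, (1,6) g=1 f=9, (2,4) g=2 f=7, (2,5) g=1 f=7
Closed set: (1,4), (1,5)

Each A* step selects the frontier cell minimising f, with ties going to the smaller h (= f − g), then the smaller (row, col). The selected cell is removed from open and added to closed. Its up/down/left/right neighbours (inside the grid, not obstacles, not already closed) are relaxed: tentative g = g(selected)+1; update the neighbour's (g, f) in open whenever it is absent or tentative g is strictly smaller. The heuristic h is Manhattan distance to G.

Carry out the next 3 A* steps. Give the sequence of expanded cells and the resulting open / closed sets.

step 1: expand (2,4) (f=7, h=5) → closed; open now [(0,5) g=1 f=9, (1,6) g=1 f=9, (2,3) g=3 f=7, (2,5) g=1 f=7, (3,4) g=3 f=7]
step 2: expand (2,3) (f=7, h=4) → closed; open now [(0,5) g=1 f=9, (1,6) g=1 f=9, (2,2) g=4 f=7, (2,5) g=1 f=7, (3,3) g=4 f=7, (3,4) g=3 f=7]
step 3: expand (2,2) (f=7, h=3) → closed; open now [(0,5) g=1 f=9, (1,2) g=5 f=9, (1,6) g=1 f=9, (2,1) g=5 f=7, (2,5) g=1 f=7, (3,2) g=5 f=7, (3,3) g=4 f=7, (3,4) g=3 f=7]

order=[(2,4) → (2,3) → (2,2)]; open=[(0,5) g=1 f=9, (1,2) g=5 f=9, (1,6) g=1 f=9, (2,1) g=5 f=7, (2,5) g=1 f=7, (3,2) g=5 f=7, (3,3) g=4 f=7, (3,4) g=3 f=7]; closed=[(1,4), (1,5), (2,2), (2,3), (2,4)]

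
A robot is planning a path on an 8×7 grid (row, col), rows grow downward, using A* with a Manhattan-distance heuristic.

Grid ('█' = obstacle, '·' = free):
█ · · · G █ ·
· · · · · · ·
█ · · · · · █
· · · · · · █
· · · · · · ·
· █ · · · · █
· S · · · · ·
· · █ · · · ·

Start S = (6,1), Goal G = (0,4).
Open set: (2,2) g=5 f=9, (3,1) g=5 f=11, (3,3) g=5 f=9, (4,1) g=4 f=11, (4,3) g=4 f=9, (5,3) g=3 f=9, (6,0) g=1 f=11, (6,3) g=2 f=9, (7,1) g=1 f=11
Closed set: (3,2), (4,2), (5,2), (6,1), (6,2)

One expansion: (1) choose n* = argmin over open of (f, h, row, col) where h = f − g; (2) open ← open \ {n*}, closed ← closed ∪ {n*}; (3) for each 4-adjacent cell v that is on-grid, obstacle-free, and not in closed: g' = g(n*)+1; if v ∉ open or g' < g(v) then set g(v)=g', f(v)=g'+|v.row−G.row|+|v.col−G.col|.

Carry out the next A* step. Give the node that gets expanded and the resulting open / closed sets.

expanded=(2,2); open=[(1,2) g=6 f=9, (2,1) g=6 f=11, (2,3) g=6 f=9, (3,1) g=5 f=11, (3,3) g=5 f=9, (4,1) g=4 f=11, (4,3) g=4 f=9, (5,3) g=3 f=9, (6,0) g=1 f=11, (6,3) g=2 f=9, (7,1) g=1 f=11]; closed=[(2,2), (3,2), (4,2), (5,2), (6,1), (6,2)]

step 1: expand (2,2) (f=9, h=4) → closed; open now [(1,2) g=6 f=9, (2,1) g=6 f=11, (2,3) g=6 f=9, (3,1) g=5 f=11, (3,3) g=5 f=9, (4,1) g=4 f=11, (4,3) g=4 f=9, (5,3) g=3 f=9, (6,0) g=1 f=11, (6,3) g=2 f=9, (7,1) g=1 f=11]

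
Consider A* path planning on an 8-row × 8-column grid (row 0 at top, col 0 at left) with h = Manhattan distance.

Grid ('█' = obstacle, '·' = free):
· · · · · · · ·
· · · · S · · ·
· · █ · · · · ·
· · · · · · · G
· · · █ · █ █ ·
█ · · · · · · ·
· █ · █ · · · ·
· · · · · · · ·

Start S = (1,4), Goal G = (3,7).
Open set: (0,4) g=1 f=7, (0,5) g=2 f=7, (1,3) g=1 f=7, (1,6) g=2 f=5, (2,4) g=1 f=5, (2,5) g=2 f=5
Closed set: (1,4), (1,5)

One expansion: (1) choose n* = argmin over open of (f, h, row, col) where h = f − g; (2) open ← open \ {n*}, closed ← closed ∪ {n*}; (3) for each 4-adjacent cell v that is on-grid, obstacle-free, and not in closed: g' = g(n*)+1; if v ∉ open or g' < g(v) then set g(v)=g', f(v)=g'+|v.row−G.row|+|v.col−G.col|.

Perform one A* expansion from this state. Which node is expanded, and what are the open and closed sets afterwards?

expanded=(1,6); open=[(0,4) g=1 f=7, (0,5) g=2 f=7, (0,6) g=3 f=7, (1,3) g=1 f=7, (1,7) g=3 f=5, (2,4) g=1 f=5, (2,5) g=2 f=5, (2,6) g=3 f=5]; closed=[(1,4), (1,5), (1,6)]

step 1: expand (1,6) (f=5, h=3) → closed; open now [(0,4) g=1 f=7, (0,5) g=2 f=7, (0,6) g=3 f=7, (1,3) g=1 f=7, (1,7) g=3 f=5, (2,4) g=1 f=5, (2,5) g=2 f=5, (2,6) g=3 f=5]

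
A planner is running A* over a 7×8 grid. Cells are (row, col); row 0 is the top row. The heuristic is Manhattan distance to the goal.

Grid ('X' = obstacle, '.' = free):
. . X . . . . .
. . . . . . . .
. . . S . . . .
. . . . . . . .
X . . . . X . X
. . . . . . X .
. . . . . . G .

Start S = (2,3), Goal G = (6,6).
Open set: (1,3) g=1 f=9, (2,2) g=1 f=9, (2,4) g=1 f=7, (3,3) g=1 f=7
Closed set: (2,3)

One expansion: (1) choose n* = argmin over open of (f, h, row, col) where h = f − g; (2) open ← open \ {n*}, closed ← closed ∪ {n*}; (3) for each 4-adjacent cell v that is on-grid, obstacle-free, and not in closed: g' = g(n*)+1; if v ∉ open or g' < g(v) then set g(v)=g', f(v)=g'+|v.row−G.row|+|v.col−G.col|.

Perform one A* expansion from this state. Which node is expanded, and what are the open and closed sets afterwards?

step 1: expand (2,4) (f=7, h=6) → closed; open now [(1,3) g=1 f=9, (1,4) g=2 f=9, (2,2) g=1 f=9, (2,5) g=2 f=7, (3,3) g=1 f=7, (3,4) g=2 f=7]

expanded=(2,4); open=[(1,3) g=1 f=9, (1,4) g=2 f=9, (2,2) g=1 f=9, (2,5) g=2 f=7, (3,3) g=1 f=7, (3,4) g=2 f=7]; closed=[(2,3), (2,4)]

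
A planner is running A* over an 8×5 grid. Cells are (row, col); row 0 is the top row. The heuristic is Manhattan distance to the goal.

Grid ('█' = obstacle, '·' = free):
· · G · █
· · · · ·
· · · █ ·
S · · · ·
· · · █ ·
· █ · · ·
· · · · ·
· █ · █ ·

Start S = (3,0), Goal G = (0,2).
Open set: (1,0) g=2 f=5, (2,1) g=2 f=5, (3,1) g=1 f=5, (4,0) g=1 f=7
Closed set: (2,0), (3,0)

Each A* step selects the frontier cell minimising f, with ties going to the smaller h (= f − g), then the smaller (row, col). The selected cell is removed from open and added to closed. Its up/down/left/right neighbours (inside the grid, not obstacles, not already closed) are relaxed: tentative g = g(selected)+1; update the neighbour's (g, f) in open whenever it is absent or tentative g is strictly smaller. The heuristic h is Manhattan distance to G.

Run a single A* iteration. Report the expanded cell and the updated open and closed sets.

step 1: expand (1,0) (f=5, h=3) → closed; open now [(0,0) g=3 f=5, (1,1) g=3 f=5, (2,1) g=2 f=5, (3,1) g=1 f=5, (4,0) g=1 f=7]

expanded=(1,0); open=[(0,0) g=3 f=5, (1,1) g=3 f=5, (2,1) g=2 f=5, (3,1) g=1 f=5, (4,0) g=1 f=7]; closed=[(1,0), (2,0), (3,0)]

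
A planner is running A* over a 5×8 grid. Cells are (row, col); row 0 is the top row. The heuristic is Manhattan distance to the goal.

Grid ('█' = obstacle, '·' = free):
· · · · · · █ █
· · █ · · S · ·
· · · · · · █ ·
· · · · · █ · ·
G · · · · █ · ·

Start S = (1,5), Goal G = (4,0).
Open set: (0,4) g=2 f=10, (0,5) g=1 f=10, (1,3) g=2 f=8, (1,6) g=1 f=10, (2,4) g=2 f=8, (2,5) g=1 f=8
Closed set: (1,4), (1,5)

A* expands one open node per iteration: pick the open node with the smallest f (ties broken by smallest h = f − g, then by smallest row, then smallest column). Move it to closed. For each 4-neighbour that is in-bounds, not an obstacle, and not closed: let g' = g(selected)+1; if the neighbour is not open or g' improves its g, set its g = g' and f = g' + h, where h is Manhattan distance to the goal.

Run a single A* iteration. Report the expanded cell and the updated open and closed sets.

step 1: expand (1,3) (f=8, h=6) → closed; open now [(0,3) g=3 f=10, (0,4) g=2 f=10, (0,5) g=1 f=10, (1,6) g=1 f=10, (2,3) g=3 f=8, (2,4) g=2 f=8, (2,5) g=1 f=8]

expanded=(1,3); open=[(0,3) g=3 f=10, (0,4) g=2 f=10, (0,5) g=1 f=10, (1,6) g=1 f=10, (2,3) g=3 f=8, (2,4) g=2 f=8, (2,5) g=1 f=8]; closed=[(1,3), (1,4), (1,5)]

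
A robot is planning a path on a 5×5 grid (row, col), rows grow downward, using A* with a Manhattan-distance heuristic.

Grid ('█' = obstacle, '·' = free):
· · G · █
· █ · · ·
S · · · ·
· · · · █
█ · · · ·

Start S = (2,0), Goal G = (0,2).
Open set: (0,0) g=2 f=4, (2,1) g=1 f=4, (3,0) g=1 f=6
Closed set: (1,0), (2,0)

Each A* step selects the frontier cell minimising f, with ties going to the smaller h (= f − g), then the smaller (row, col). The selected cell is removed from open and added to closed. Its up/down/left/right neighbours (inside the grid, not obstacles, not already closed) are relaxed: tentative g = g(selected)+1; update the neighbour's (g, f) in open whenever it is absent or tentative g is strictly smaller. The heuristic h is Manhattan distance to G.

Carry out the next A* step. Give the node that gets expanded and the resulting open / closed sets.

expanded=(0,0); open=[(0,1) g=3 f=4, (2,1) g=1 f=4, (3,0) g=1 f=6]; closed=[(0,0), (1,0), (2,0)]

step 1: expand (0,0) (f=4, h=2) → closed; open now [(0,1) g=3 f=4, (2,1) g=1 f=4, (3,0) g=1 f=6]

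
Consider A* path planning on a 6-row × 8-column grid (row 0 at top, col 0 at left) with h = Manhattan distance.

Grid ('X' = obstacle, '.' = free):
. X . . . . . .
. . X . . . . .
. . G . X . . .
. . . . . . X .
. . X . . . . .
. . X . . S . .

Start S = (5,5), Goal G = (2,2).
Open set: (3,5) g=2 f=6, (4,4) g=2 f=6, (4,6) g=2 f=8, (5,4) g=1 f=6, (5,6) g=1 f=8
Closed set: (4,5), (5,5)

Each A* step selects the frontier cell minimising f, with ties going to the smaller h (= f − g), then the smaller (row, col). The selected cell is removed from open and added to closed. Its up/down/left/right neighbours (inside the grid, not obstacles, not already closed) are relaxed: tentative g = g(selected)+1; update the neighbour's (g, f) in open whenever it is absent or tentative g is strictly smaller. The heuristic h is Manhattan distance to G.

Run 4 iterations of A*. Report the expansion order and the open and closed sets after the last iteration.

order=[(3,5) → (2,5) → (3,4) → (3,3)]; open=[(1,5) g=4 f=8, (2,3) g=5 f=6, (2,6) g=4 f=8, (3,2) g=5 f=6, (4,3) g=5 f=8, (4,4) g=2 f=6, (4,6) g=2 f=8, (5,4) g=1 f=6, (5,6) g=1 f=8]; closed=[(2,5), (3,3), (3,4), (3,5), (4,5), (5,5)]

step 1: expand (3,5) (f=6, h=4) → closed; open now [(2,5) g=3 f=6, (3,4) g=3 f=6, (4,4) g=2 f=6, (4,6) g=2 f=8, (5,4) g=1 f=6, (5,6) g=1 f=8]
step 2: expand (2,5) (f=6, h=3) → closed; open now [(1,5) g=4 f=8, (2,6) g=4 f=8, (3,4) g=3 f=6, (4,4) g=2 f=6, (4,6) g=2 f=8, (5,4) g=1 f=6, (5,6) g=1 f=8]
step 3: expand (3,4) (f=6, h=3) → closed; open now [(1,5) g=4 f=8, (2,6) g=4 f=8, (3,3) g=4 f=6, (4,4) g=2 f=6, (4,6) g=2 f=8, (5,4) g=1 f=6, (5,6) g=1 f=8]
step 4: expand (3,3) (f=6, h=2) → closed; open now [(1,5) g=4 f=8, (2,3) g=5 f=6, (2,6) g=4 f=8, (3,2) g=5 f=6, (4,3) g=5 f=8, (4,4) g=2 f=6, (4,6) g=2 f=8, (5,4) g=1 f=6, (5,6) g=1 f=8]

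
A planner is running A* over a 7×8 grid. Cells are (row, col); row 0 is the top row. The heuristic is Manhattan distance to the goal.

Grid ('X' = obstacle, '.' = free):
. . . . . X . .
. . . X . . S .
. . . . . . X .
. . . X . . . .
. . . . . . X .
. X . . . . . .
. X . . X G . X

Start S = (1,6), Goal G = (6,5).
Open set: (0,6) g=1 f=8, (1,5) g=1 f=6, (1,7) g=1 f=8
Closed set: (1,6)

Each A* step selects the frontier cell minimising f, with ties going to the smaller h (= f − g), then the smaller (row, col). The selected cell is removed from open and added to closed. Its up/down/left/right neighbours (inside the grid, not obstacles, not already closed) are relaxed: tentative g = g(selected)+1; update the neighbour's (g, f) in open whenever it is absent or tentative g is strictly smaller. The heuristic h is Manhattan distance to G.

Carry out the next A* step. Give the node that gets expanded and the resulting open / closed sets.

step 1: expand (1,5) (f=6, h=5) → closed; open now [(0,6) g=1 f=8, (1,4) g=2 f=8, (1,7) g=1 f=8, (2,5) g=2 f=6]

expanded=(1,5); open=[(0,6) g=1 f=8, (1,4) g=2 f=8, (1,7) g=1 f=8, (2,5) g=2 f=6]; closed=[(1,5), (1,6)]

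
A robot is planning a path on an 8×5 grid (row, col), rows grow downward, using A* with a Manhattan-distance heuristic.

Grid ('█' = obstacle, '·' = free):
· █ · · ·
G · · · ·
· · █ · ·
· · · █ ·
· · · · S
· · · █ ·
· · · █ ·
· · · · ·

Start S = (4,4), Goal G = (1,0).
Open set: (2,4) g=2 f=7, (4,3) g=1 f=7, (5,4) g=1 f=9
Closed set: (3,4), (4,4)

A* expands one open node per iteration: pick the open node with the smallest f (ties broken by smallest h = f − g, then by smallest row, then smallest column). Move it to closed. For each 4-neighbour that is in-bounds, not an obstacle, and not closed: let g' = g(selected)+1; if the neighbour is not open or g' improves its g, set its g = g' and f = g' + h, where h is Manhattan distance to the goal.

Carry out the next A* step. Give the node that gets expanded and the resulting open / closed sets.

step 1: expand (2,4) (f=7, h=5) → closed; open now [(1,4) g=3 f=7, (2,3) g=3 f=7, (4,3) g=1 f=7, (5,4) g=1 f=9]

expanded=(2,4); open=[(1,4) g=3 f=7, (2,3) g=3 f=7, (4,3) g=1 f=7, (5,4) g=1 f=9]; closed=[(2,4), (3,4), (4,4)]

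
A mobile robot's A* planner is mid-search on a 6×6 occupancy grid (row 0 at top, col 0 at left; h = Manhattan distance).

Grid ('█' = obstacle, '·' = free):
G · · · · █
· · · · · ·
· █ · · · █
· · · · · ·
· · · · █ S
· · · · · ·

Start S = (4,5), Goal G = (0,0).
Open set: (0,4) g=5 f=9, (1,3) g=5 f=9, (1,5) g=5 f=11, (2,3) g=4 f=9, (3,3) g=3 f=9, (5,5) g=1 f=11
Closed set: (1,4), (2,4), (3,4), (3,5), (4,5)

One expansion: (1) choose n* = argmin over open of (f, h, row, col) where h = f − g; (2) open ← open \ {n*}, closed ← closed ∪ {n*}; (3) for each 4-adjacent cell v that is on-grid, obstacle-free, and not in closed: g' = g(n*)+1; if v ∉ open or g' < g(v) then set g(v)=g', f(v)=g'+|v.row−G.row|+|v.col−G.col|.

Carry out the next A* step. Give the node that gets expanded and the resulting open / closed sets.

expanded=(0,4); open=[(0,3) g=6 f=9, (1,3) g=5 f=9, (1,5) g=5 f=11, (2,3) g=4 f=9, (3,3) g=3 f=9, (5,5) g=1 f=11]; closed=[(0,4), (1,4), (2,4), (3,4), (3,5), (4,5)]

step 1: expand (0,4) (f=9, h=4) → closed; open now [(0,3) g=6 f=9, (1,3) g=5 f=9, (1,5) g=5 f=11, (2,3) g=4 f=9, (3,3) g=3 f=9, (5,5) g=1 f=11]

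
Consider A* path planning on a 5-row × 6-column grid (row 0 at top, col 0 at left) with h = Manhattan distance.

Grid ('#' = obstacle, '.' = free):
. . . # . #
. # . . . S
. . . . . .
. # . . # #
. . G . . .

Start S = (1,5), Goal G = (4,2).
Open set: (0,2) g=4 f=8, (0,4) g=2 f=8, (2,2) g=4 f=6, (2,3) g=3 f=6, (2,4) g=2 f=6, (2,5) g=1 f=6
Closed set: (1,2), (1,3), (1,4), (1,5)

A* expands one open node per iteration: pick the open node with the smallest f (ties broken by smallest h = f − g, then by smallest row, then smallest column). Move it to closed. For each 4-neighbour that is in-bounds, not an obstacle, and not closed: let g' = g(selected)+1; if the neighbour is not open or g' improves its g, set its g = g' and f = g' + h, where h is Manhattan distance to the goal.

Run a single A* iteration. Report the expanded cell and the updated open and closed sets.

step 1: expand (2,2) (f=6, h=2) → closed; open now [(0,2) g=4 f=8, (0,4) g=2 f=8, (2,1) g=5 f=8, (2,3) g=3 f=6, (2,4) g=2 f=6, (2,5) g=1 f=6, (3,2) g=5 f=6]

expanded=(2,2); open=[(0,2) g=4 f=8, (0,4) g=2 f=8, (2,1) g=5 f=8, (2,3) g=3 f=6, (2,4) g=2 f=6, (2,5) g=1 f=6, (3,2) g=5 f=6]; closed=[(1,2), (1,3), (1,4), (1,5), (2,2)]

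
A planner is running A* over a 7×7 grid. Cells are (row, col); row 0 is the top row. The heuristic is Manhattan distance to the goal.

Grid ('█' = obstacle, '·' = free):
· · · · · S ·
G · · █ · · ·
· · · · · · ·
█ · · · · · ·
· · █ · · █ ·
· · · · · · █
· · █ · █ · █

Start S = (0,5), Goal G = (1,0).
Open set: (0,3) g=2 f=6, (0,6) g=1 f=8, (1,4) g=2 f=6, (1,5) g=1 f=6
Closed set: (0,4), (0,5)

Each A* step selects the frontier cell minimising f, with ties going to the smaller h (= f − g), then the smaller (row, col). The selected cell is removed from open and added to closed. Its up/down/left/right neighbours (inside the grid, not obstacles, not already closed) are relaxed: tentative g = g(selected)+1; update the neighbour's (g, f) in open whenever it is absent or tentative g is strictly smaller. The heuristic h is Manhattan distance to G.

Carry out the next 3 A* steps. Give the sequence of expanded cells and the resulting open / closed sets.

step 1: expand (0,3) (f=6, h=4) → closed; open now [(0,2) g=3 f=6, (0,6) g=1 f=8, (1,4) g=2 f=6, (1,5) g=1 f=6]
step 2: expand (0,2) (f=6, h=3) → closed; open now [(0,1) g=4 f=6, (0,6) g=1 f=8, (1,2) g=4 f=6, (1,4) g=2 f=6, (1,5) g=1 f=6]
step 3: expand (0,1) (f=6, h=2) → closed; open now [(0,0) g=5 f=6, (0,6) g=1 f=8, (1,1) g=5 f=6, (1,2) g=4 f=6, (1,4) g=2 f=6, (1,5) g=1 f=6]

order=[(0,3) → (0,2) → (0,1)]; open=[(0,0) g=5 f=6, (0,6) g=1 f=8, (1,1) g=5 f=6, (1,2) g=4 f=6, (1,4) g=2 f=6, (1,5) g=1 f=6]; closed=[(0,1), (0,2), (0,3), (0,4), (0,5)]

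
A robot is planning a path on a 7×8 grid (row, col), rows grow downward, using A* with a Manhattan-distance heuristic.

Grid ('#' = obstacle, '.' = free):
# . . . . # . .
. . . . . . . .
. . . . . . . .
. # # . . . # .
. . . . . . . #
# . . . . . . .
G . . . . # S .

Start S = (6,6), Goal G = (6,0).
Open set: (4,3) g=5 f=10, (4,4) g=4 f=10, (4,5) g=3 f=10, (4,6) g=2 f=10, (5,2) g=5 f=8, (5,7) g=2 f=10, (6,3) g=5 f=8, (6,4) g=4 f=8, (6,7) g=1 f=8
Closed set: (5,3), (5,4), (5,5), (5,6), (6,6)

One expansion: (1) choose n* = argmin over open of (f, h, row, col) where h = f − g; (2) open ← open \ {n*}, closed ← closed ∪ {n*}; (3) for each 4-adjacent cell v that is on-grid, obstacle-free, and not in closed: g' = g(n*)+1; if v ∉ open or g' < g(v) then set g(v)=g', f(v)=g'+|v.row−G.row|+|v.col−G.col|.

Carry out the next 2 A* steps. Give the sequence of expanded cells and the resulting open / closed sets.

step 1: expand (5,2) (f=8, h=3) → closed; open now [(4,2) g=6 f=10, (4,3) g=5 f=10, (4,4) g=4 f=10, (4,5) g=3 f=10, (4,6) g=2 f=10, (5,1) g=6 f=8, (5,7) g=2 f=10, (6,2) g=6 f=8, (6,3) g=5 f=8, (6,4) g=4 f=8, (6,7) g=1 f=8]
step 2: expand (5,1) (f=8, h=2) → closed; open now [(4,1) g=7 f=10, (4,2) g=6 f=10, (4,3) g=5 f=10, (4,4) g=4 f=10, (4,5) g=3 f=10, (4,6) g=2 f=10, (5,7) g=2 f=10, (6,1) g=7 f=8, (6,2) g=6 f=8, (6,3) g=5 f=8, (6,4) g=4 f=8, (6,7) g=1 f=8]

order=[(5,2) → (5,1)]; open=[(4,1) g=7 f=10, (4,2) g=6 f=10, (4,3) g=5 f=10, (4,4) g=4 f=10, (4,5) g=3 f=10, (4,6) g=2 f=10, (5,7) g=2 f=10, (6,1) g=7 f=8, (6,2) g=6 f=8, (6,3) g=5 f=8, (6,4) g=4 f=8, (6,7) g=1 f=8]; closed=[(5,1), (5,2), (5,3), (5,4), (5,5), (5,6), (6,6)]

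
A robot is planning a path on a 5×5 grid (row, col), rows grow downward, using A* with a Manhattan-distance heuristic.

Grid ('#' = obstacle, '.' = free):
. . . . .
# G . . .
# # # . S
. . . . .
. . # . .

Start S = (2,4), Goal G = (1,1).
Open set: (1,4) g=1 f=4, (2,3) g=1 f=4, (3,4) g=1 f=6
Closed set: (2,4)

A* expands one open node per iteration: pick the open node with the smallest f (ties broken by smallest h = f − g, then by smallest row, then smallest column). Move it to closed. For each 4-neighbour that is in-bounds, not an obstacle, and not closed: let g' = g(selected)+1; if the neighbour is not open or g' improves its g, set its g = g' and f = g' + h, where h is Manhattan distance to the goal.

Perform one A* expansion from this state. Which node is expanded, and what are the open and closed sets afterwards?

step 1: expand (1,4) (f=4, h=3) → closed; open now [(0,4) g=2 f=6, (1,3) g=2 f=4, (2,3) g=1 f=4, (3,4) g=1 f=6]

expanded=(1,4); open=[(0,4) g=2 f=6, (1,3) g=2 f=4, (2,3) g=1 f=4, (3,4) g=1 f=6]; closed=[(1,4), (2,4)]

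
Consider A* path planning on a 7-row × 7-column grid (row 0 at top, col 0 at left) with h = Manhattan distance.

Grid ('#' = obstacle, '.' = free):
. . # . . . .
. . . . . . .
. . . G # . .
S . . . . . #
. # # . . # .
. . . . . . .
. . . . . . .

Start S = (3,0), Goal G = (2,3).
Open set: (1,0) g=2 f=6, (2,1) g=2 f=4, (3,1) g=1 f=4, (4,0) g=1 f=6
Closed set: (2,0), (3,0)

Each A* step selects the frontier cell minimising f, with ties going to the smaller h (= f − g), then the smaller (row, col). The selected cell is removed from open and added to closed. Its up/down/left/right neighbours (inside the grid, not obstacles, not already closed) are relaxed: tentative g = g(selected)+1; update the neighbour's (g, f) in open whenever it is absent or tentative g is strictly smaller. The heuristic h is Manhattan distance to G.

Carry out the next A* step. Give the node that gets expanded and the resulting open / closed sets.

step 1: expand (2,1) (f=4, h=2) → closed; open now [(1,0) g=2 f=6, (1,1) g=3 f=6, (2,2) g=3 f=4, (3,1) g=1 f=4, (4,0) g=1 f=6]

expanded=(2,1); open=[(1,0) g=2 f=6, (1,1) g=3 f=6, (2,2) g=3 f=4, (3,1) g=1 f=4, (4,0) g=1 f=6]; closed=[(2,0), (2,1), (3,0)]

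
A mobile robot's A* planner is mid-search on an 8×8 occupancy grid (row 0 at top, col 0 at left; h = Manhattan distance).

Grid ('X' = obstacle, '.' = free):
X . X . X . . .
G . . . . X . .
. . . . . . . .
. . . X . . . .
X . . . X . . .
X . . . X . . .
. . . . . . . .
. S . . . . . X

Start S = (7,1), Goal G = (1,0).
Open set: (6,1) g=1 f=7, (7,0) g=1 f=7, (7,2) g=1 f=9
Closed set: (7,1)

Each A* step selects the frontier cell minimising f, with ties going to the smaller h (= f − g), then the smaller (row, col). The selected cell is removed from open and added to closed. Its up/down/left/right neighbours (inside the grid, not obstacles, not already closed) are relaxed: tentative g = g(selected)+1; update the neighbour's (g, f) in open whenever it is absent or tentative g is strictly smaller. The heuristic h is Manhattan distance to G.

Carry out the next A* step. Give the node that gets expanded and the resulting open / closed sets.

expanded=(6,1); open=[(5,1) g=2 f=7, (6,0) g=2 f=7, (6,2) g=2 f=9, (7,0) g=1 f=7, (7,2) g=1 f=9]; closed=[(6,1), (7,1)]

step 1: expand (6,1) (f=7, h=6) → closed; open now [(5,1) g=2 f=7, (6,0) g=2 f=7, (6,2) g=2 f=9, (7,0) g=1 f=7, (7,2) g=1 f=9]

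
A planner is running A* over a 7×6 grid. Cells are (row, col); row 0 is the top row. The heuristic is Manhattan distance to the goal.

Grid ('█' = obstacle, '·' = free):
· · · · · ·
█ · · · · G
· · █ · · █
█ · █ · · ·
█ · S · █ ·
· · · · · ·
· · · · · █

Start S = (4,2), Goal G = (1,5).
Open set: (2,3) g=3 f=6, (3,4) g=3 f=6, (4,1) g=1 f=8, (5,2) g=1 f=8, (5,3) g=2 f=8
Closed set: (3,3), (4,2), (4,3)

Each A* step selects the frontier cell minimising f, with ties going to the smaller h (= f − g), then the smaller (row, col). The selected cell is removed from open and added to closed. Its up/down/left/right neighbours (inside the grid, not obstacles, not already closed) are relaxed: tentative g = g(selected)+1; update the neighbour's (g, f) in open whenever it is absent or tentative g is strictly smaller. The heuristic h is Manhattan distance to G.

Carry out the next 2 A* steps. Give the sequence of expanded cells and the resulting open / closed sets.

order=[(2,3) → (1,3)]; open=[(0,3) g=5 f=8, (1,2) g=5 f=8, (1,4) g=5 f=6, (2,4) g=4 f=6, (3,4) g=3 f=6, (4,1) g=1 f=8, (5,2) g=1 f=8, (5,3) g=2 f=8]; closed=[(1,3), (2,3), (3,3), (4,2), (4,3)]

step 1: expand (2,3) (f=6, h=3) → closed; open now [(1,3) g=4 f=6, (2,4) g=4 f=6, (3,4) g=3 f=6, (4,1) g=1 f=8, (5,2) g=1 f=8, (5,3) g=2 f=8]
step 2: expand (1,3) (f=6, h=2) → closed; open now [(0,3) g=5 f=8, (1,2) g=5 f=8, (1,4) g=5 f=6, (2,4) g=4 f=6, (3,4) g=3 f=6, (4,1) g=1 f=8, (5,2) g=1 f=8, (5,3) g=2 f=8]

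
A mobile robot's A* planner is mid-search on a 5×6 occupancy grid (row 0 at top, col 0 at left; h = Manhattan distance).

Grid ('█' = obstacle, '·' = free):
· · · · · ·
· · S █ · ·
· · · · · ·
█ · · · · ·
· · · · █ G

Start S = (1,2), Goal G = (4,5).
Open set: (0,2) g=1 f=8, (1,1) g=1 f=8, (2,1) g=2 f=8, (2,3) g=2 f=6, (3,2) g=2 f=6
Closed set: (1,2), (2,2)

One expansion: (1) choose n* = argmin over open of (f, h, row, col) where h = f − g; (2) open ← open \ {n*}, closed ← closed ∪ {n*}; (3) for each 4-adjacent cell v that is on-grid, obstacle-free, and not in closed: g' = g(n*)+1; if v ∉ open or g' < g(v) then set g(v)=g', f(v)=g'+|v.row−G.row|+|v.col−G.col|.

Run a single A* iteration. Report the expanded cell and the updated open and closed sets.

expanded=(2,3); open=[(0,2) g=1 f=8, (1,1) g=1 f=8, (2,1) g=2 f=8, (2,4) g=3 f=6, (3,2) g=2 f=6, (3,3) g=3 f=6]; closed=[(1,2), (2,2), (2,3)]

step 1: expand (2,3) (f=6, h=4) → closed; open now [(0,2) g=1 f=8, (1,1) g=1 f=8, (2,1) g=2 f=8, (2,4) g=3 f=6, (3,2) g=2 f=6, (3,3) g=3 f=6]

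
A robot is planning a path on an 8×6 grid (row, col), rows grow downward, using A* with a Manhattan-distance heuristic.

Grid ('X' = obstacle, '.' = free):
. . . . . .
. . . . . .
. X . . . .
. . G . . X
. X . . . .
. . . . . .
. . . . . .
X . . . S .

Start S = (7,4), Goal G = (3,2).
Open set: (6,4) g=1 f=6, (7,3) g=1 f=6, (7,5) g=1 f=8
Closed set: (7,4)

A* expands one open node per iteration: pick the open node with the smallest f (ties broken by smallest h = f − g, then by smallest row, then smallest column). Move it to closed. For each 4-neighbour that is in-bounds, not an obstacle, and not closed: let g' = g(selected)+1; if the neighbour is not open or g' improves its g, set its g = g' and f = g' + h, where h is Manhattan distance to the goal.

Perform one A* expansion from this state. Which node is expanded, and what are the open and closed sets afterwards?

expanded=(6,4); open=[(5,4) g=2 f=6, (6,3) g=2 f=6, (6,5) g=2 f=8, (7,3) g=1 f=6, (7,5) g=1 f=8]; closed=[(6,4), (7,4)]

step 1: expand (6,4) (f=6, h=5) → closed; open now [(5,4) g=2 f=6, (6,3) g=2 f=6, (6,5) g=2 f=8, (7,3) g=1 f=6, (7,5) g=1 f=8]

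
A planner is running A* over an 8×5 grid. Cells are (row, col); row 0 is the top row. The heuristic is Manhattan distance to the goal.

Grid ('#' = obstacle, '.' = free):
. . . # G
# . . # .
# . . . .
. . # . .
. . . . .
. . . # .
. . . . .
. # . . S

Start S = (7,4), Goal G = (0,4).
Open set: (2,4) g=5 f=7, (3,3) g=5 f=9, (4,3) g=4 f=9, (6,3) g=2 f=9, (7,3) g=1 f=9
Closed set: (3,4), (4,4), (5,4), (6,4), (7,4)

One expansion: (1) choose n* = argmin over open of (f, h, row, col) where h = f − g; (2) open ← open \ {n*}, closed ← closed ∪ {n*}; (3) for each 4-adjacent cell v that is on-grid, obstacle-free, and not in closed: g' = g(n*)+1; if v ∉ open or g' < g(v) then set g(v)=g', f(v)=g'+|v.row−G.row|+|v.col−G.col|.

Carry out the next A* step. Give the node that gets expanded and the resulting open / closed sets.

step 1: expand (2,4) (f=7, h=2) → closed; open now [(1,4) g=6 f=7, (2,3) g=6 f=9, (3,3) g=5 f=9, (4,3) g=4 f=9, (6,3) g=2 f=9, (7,3) g=1 f=9]

expanded=(2,4); open=[(1,4) g=6 f=7, (2,3) g=6 f=9, (3,3) g=5 f=9, (4,3) g=4 f=9, (6,3) g=2 f=9, (7,3) g=1 f=9]; closed=[(2,4), (3,4), (4,4), (5,4), (6,4), (7,4)]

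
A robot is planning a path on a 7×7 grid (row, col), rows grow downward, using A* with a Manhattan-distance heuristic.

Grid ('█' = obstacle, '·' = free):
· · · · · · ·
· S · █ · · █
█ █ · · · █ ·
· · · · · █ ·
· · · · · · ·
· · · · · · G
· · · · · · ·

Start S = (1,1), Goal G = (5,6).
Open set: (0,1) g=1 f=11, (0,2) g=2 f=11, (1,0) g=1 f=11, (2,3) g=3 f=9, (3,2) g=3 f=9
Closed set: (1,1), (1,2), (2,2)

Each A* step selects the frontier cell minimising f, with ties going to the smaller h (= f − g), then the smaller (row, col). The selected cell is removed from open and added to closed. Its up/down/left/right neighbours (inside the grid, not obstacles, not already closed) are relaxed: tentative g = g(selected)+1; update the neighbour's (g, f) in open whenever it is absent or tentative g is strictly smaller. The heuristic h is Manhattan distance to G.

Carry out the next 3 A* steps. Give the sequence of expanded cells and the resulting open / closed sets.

step 1: expand (2,3) (f=9, h=6) → closed; open now [(0,1) g=1 f=11, (0,2) g=2 f=11, (1,0) g=1 f=11, (2,4) g=4 f=9, (3,2) g=3 f=9, (3,3) g=4 f=9]
step 2: expand (2,4) (f=9, h=5) → closed; open now [(0,1) g=1 f=11, (0,2) g=2 f=11, (1,0) g=1 f=11, (1,4) g=5 f=11, (3,2) g=3 f=9, (3,3) g=4 f=9, (3,4) g=5 f=9]
step 3: expand (3,4) (f=9, h=4) → closed; open now [(0,1) g=1 f=11, (0,2) g=2 f=11, (1,0) g=1 f=11, (1,4) g=5 f=11, (3,2) g=3 f=9, (3,3) g=4 f=9, (4,4) g=6 f=9]

order=[(2,3) → (2,4) → (3,4)]; open=[(0,1) g=1 f=11, (0,2) g=2 f=11, (1,0) g=1 f=11, (1,4) g=5 f=11, (3,2) g=3 f=9, (3,3) g=4 f=9, (4,4) g=6 f=9]; closed=[(1,1), (1,2), (2,2), (2,3), (2,4), (3,4)]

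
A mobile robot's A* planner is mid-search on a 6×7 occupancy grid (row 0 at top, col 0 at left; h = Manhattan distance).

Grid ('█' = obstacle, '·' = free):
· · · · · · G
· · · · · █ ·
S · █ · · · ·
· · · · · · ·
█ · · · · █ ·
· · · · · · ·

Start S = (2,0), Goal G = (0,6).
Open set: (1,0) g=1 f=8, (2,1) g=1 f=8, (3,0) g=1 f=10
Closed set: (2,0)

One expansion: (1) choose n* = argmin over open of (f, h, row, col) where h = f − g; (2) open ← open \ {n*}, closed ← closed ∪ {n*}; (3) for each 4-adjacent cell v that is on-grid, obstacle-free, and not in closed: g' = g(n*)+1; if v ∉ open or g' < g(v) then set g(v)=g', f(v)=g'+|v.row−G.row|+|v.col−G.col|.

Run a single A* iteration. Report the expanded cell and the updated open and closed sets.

expanded=(1,0); open=[(0,0) g=2 f=8, (1,1) g=2 f=8, (2,1) g=1 f=8, (3,0) g=1 f=10]; closed=[(1,0), (2,0)]

step 1: expand (1,0) (f=8, h=7) → closed; open now [(0,0) g=2 f=8, (1,1) g=2 f=8, (2,1) g=1 f=8, (3,0) g=1 f=10]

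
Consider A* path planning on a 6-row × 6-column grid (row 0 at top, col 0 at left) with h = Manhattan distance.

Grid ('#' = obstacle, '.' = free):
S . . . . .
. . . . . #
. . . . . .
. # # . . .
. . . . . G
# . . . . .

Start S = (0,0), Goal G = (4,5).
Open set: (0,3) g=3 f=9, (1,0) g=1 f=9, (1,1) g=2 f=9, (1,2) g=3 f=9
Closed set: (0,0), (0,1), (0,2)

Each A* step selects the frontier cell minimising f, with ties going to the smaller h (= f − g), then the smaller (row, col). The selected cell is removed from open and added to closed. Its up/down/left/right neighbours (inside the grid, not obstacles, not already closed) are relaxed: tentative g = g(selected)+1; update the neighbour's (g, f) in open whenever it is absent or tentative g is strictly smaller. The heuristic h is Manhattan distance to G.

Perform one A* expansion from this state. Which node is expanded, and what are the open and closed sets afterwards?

step 1: expand (0,3) (f=9, h=6) → closed; open now [(0,4) g=4 f=9, (1,0) g=1 f=9, (1,1) g=2 f=9, (1,2) g=3 f=9, (1,3) g=4 f=9]

expanded=(0,3); open=[(0,4) g=4 f=9, (1,0) g=1 f=9, (1,1) g=2 f=9, (1,2) g=3 f=9, (1,3) g=4 f=9]; closed=[(0,0), (0,1), (0,2), (0,3)]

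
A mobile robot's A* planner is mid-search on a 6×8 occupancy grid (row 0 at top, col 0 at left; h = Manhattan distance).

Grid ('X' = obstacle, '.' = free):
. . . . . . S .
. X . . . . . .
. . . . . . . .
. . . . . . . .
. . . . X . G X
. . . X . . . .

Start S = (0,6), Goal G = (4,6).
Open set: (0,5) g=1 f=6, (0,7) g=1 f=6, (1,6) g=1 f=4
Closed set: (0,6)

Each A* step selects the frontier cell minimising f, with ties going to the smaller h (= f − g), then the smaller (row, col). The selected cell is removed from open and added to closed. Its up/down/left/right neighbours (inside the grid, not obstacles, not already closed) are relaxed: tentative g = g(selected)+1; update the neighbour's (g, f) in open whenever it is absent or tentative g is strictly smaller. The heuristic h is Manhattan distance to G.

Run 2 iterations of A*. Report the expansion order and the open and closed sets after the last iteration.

step 1: expand (1,6) (f=4, h=3) → closed; open now [(0,5) g=1 f=6, (0,7) g=1 f=6, (1,5) g=2 f=6, (1,7) g=2 f=6, (2,6) g=2 f=4]
step 2: expand (2,6) (f=4, h=2) → closed; open now [(0,5) g=1 f=6, (0,7) g=1 f=6, (1,5) g=2 f=6, (1,7) g=2 f=6, (2,5) g=3 f=6, (2,7) g=3 f=6, (3,6) g=3 f=4]

order=[(1,6) → (2,6)]; open=[(0,5) g=1 f=6, (0,7) g=1 f=6, (1,5) g=2 f=6, (1,7) g=2 f=6, (2,5) g=3 f=6, (2,7) g=3 f=6, (3,6) g=3 f=4]; closed=[(0,6), (1,6), (2,6)]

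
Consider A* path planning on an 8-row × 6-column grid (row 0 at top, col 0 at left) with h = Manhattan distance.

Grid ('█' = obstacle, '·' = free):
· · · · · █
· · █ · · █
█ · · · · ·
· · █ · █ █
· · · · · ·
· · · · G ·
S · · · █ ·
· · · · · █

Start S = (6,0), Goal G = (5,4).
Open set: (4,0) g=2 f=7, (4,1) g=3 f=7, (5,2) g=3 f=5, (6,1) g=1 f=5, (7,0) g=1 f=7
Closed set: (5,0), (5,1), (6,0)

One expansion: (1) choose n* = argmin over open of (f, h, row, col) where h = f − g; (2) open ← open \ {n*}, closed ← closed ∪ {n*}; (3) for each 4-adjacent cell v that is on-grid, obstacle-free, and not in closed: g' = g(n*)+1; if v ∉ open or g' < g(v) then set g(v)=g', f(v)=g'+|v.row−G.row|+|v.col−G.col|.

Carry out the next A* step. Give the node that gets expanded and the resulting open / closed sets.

expanded=(5,2); open=[(4,0) g=2 f=7, (4,1) g=3 f=7, (4,2) g=4 f=7, (5,3) g=4 f=5, (6,1) g=1 f=5, (6,2) g=4 f=7, (7,0) g=1 f=7]; closed=[(5,0), (5,1), (5,2), (6,0)]

step 1: expand (5,2) (f=5, h=2) → closed; open now [(4,0) g=2 f=7, (4,1) g=3 f=7, (4,2) g=4 f=7, (5,3) g=4 f=5, (6,1) g=1 f=5, (6,2) g=4 f=7, (7,0) g=1 f=7]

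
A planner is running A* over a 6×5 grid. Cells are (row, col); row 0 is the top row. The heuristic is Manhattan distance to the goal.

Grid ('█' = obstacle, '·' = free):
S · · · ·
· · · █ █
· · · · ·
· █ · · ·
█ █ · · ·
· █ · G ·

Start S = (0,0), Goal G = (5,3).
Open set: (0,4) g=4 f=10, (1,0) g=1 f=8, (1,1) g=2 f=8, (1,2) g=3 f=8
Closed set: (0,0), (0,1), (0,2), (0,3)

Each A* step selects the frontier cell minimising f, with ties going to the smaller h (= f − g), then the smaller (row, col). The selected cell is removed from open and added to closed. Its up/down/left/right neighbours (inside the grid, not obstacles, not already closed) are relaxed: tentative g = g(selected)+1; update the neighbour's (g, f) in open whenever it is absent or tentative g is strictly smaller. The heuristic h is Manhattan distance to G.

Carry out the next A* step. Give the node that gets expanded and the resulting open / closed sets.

expanded=(1,2); open=[(0,4) g=4 f=10, (1,0) g=1 f=8, (1,1) g=2 f=8, (2,2) g=4 f=8]; closed=[(0,0), (0,1), (0,2), (0,3), (1,2)]

step 1: expand (1,2) (f=8, h=5) → closed; open now [(0,4) g=4 f=10, (1,0) g=1 f=8, (1,1) g=2 f=8, (2,2) g=4 f=8]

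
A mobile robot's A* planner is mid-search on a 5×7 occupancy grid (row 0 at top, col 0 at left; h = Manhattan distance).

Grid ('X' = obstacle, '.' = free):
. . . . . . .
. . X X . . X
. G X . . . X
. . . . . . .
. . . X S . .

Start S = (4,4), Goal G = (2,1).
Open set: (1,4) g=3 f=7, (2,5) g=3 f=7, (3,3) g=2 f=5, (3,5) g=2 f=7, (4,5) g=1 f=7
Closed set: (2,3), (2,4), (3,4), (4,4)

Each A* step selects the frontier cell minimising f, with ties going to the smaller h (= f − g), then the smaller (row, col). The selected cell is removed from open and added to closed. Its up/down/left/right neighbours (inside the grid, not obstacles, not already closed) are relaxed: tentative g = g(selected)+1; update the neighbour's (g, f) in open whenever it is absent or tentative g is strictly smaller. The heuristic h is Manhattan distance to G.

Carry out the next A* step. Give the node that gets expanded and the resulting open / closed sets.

expanded=(3,3); open=[(1,4) g=3 f=7, (2,5) g=3 f=7, (3,2) g=3 f=5, (3,5) g=2 f=7, (4,5) g=1 f=7]; closed=[(2,3), (2,4), (3,3), (3,4), (4,4)]

step 1: expand (3,3) (f=5, h=3) → closed; open now [(1,4) g=3 f=7, (2,5) g=3 f=7, (3,2) g=3 f=5, (3,5) g=2 f=7, (4,5) g=1 f=7]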